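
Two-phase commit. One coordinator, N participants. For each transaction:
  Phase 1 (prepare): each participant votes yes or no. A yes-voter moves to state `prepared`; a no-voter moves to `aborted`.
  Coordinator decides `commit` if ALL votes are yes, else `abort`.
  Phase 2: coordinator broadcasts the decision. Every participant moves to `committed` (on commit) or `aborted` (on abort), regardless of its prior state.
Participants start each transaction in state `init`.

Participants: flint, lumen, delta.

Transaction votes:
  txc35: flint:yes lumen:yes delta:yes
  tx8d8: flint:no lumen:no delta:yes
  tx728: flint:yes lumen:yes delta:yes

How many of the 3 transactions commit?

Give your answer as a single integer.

Answer: 2

Derivation:
txc35: all yes -> commit (commits=1)
tx8d8: no from flint, lumen -> abort (commits=1)
tx728: all yes -> commit (commits=2)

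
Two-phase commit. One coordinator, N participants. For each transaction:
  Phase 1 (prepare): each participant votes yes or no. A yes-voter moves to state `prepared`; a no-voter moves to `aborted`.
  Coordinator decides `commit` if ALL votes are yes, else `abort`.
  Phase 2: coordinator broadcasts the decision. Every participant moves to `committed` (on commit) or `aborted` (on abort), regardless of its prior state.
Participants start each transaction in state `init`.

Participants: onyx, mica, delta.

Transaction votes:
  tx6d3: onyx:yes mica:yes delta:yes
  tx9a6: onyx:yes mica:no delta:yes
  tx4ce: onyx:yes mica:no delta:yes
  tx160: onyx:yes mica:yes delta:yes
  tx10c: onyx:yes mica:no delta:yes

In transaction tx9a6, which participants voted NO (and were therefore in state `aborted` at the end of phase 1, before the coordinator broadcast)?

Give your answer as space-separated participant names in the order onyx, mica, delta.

Answer: mica

Derivation:
Txn tx9a6 phase 1: onyx yes -> prepared; mica no -> aborted; delta yes -> prepared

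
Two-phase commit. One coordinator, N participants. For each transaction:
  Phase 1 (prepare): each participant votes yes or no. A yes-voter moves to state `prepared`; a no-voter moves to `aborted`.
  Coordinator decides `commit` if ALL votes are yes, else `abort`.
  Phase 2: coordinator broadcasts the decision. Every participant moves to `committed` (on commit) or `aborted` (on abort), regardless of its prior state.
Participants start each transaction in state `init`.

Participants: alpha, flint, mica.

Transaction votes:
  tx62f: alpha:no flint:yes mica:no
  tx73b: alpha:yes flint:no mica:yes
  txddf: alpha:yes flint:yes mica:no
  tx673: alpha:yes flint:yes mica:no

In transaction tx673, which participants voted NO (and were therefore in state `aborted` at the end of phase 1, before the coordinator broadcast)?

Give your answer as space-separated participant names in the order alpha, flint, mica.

Answer: mica

Derivation:
Txn tx673 phase 1: alpha yes -> prepared; flint yes -> prepared; mica no -> aborted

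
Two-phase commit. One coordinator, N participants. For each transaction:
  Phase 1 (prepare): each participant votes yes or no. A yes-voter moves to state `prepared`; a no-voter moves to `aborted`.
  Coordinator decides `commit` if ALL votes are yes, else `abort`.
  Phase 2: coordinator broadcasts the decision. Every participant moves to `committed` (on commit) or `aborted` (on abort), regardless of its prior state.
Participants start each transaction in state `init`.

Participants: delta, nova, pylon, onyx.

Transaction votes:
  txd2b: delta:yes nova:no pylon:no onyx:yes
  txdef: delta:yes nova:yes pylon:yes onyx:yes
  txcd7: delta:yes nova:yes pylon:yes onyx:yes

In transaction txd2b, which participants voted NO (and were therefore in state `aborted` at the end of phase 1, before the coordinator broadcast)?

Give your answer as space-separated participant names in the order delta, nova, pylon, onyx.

Answer: nova pylon

Derivation:
Txn txd2b phase 1: delta yes -> prepared; nova no -> aborted; pylon no -> aborted; onyx yes -> prepared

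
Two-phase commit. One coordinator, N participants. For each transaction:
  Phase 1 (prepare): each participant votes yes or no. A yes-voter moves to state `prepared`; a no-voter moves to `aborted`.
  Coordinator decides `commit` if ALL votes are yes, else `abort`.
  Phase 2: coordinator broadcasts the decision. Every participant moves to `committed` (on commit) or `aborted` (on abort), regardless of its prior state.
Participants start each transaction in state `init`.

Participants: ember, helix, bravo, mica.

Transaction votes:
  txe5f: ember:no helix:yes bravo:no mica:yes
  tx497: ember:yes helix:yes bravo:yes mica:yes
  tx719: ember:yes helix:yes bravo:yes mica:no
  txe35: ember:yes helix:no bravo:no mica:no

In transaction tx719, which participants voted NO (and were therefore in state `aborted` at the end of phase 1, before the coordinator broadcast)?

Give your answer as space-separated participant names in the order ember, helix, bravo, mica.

Txn tx719 phase 1: ember yes -> prepared; helix yes -> prepared; bravo yes -> prepared; mica no -> aborted

Answer: mica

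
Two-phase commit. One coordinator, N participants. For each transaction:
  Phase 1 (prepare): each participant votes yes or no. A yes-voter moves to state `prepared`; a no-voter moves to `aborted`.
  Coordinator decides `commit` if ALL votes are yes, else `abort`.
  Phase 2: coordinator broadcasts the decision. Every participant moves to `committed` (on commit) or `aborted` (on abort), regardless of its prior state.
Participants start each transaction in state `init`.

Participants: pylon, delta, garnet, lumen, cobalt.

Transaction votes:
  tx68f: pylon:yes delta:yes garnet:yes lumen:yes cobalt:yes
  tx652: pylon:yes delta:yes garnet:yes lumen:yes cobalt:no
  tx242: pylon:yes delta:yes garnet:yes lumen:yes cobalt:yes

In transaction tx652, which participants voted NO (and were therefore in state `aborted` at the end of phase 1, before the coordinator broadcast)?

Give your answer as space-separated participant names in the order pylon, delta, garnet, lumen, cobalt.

Txn tx652 phase 1: pylon yes -> prepared; delta yes -> prepared; garnet yes -> prepared; lumen yes -> prepared; cobalt no -> aborted

Answer: cobalt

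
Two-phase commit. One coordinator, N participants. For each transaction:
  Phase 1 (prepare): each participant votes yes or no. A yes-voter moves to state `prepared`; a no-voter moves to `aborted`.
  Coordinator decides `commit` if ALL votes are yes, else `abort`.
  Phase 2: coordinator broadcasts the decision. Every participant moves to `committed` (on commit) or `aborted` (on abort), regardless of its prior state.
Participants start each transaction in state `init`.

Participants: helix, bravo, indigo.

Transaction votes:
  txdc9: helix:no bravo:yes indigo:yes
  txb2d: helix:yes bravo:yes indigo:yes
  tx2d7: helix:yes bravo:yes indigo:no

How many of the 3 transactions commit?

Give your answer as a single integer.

txdc9: no from helix -> abort (commits=0)
txb2d: all yes -> commit (commits=1)
tx2d7: no from indigo -> abort (commits=1)

Answer: 1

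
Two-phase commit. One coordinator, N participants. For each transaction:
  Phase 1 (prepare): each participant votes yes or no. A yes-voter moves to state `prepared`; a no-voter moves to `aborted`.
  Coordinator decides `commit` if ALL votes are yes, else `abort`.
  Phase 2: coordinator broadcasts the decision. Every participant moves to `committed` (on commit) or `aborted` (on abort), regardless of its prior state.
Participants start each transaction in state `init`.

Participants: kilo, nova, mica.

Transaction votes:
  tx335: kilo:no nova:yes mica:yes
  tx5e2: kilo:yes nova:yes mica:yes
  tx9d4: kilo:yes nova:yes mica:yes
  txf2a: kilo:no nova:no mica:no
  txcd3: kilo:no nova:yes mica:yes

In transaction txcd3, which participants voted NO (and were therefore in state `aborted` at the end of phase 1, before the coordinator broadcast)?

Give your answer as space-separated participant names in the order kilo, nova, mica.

Txn txcd3 phase 1: kilo no -> aborted; nova yes -> prepared; mica yes -> prepared

Answer: kilo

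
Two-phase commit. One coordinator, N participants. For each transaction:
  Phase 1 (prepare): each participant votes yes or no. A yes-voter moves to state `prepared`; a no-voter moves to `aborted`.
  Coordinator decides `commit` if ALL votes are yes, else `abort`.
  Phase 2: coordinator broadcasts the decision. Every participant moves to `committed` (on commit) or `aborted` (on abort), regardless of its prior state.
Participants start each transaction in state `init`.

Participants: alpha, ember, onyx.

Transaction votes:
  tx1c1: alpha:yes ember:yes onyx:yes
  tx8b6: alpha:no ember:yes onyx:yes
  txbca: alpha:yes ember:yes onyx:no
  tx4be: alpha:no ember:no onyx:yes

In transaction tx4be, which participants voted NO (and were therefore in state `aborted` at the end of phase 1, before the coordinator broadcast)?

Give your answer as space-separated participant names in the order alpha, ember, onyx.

Answer: alpha ember

Derivation:
Txn tx4be phase 1: alpha no -> aborted; ember no -> aborted; onyx yes -> prepared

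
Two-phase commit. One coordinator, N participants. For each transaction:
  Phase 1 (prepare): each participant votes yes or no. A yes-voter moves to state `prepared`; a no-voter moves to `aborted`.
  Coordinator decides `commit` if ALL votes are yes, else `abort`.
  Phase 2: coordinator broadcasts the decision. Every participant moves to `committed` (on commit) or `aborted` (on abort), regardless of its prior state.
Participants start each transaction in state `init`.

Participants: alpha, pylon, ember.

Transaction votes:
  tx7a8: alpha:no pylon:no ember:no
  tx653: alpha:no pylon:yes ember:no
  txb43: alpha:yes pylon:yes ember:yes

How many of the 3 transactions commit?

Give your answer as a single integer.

Answer: 1

Derivation:
tx7a8: no from alpha, pylon, ember -> abort (commits=0)
tx653: no from alpha, ember -> abort (commits=0)
txb43: all yes -> commit (commits=1)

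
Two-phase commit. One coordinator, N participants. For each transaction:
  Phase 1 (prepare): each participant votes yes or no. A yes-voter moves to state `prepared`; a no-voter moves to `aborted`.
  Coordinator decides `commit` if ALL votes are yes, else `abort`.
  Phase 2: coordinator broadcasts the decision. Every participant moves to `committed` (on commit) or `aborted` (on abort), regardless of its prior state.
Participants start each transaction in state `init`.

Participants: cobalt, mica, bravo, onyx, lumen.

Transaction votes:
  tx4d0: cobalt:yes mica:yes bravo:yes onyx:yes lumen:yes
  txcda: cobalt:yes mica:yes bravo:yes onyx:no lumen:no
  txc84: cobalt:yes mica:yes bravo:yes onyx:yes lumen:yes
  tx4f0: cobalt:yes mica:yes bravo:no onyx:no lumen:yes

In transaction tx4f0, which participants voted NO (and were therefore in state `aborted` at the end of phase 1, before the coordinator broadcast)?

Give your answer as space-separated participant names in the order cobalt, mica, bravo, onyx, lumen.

Answer: bravo onyx

Derivation:
Txn tx4f0 phase 1: cobalt yes -> prepared; mica yes -> prepared; bravo no -> aborted; onyx no -> aborted; lumen yes -> prepared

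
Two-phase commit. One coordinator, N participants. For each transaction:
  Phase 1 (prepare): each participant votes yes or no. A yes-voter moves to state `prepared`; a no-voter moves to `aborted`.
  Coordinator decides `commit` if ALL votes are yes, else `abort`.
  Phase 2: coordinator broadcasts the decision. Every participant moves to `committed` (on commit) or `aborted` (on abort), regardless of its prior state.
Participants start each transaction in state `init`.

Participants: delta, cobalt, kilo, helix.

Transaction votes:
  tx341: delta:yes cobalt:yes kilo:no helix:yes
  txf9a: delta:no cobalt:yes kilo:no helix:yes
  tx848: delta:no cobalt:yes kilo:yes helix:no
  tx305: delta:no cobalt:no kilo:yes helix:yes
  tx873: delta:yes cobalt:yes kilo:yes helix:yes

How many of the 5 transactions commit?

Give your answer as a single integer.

Answer: 1

Derivation:
tx341: no from kilo -> abort (commits=0)
txf9a: no from delta, kilo -> abort (commits=0)
tx848: no from delta, helix -> abort (commits=0)
tx305: no from delta, cobalt -> abort (commits=0)
tx873: all yes -> commit (commits=1)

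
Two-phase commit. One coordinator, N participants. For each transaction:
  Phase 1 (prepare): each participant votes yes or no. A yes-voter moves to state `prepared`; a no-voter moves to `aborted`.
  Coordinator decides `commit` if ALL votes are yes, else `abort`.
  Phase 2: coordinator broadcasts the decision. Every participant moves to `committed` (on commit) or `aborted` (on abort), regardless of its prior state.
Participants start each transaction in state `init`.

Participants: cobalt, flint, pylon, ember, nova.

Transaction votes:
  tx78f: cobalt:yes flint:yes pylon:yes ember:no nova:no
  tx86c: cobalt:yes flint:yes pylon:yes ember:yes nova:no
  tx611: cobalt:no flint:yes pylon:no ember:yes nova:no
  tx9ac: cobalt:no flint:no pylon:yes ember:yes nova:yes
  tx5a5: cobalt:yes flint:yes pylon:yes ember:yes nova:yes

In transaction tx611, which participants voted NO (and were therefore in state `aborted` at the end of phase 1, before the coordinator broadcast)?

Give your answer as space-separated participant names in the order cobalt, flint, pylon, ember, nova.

Txn tx611 phase 1: cobalt no -> aborted; flint yes -> prepared; pylon no -> aborted; ember yes -> prepared; nova no -> aborted

Answer: cobalt pylon nova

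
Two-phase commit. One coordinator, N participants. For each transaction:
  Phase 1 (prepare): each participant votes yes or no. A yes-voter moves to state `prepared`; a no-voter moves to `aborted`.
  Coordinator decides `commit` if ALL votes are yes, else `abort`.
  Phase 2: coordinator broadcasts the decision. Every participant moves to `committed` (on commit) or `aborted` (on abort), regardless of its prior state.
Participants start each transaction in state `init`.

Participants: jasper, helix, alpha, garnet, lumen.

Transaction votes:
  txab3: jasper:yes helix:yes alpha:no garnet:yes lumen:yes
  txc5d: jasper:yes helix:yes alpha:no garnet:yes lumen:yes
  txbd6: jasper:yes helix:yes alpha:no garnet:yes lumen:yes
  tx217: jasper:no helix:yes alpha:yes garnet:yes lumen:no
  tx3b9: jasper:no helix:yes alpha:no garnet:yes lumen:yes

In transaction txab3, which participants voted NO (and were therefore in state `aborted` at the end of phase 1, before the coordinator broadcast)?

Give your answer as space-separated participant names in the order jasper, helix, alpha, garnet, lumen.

Answer: alpha

Derivation:
Txn txab3 phase 1: jasper yes -> prepared; helix yes -> prepared; alpha no -> aborted; garnet yes -> prepared; lumen yes -> prepared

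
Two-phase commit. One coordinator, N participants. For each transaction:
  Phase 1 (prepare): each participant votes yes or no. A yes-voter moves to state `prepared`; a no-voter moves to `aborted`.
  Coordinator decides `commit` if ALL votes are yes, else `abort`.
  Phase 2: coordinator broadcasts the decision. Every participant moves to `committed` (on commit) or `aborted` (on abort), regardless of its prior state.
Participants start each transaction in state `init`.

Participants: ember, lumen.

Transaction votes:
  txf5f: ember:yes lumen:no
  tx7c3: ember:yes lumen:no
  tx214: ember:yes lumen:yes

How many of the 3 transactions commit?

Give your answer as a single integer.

txf5f: no from lumen -> abort (commits=0)
tx7c3: no from lumen -> abort (commits=0)
tx214: all yes -> commit (commits=1)

Answer: 1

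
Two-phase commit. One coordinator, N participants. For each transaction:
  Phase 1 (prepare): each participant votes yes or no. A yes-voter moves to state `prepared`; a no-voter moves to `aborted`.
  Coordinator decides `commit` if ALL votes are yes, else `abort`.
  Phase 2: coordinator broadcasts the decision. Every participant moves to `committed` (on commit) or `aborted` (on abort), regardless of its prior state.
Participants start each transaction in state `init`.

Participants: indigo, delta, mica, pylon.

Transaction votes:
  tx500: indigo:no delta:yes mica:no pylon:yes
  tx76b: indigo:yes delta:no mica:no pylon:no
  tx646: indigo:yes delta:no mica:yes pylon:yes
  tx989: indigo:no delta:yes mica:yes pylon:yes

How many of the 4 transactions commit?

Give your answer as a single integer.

tx500: no from indigo, mica -> abort (commits=0)
tx76b: no from delta, mica, pylon -> abort (commits=0)
tx646: no from delta -> abort (commits=0)
tx989: no from indigo -> abort (commits=0)

Answer: 0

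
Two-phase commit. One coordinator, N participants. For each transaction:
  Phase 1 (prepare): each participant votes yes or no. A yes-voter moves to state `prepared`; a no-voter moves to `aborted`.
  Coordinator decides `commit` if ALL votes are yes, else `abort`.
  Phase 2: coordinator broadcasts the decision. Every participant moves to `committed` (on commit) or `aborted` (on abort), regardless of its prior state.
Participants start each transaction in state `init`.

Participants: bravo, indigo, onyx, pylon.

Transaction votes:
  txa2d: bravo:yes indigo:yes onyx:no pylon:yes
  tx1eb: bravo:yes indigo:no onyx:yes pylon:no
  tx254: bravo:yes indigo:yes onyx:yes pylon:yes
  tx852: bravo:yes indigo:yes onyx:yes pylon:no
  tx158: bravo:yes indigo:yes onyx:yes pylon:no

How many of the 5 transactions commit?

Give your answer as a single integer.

txa2d: no from onyx -> abort (commits=0)
tx1eb: no from indigo, pylon -> abort (commits=0)
tx254: all yes -> commit (commits=1)
tx852: no from pylon -> abort (commits=1)
tx158: no from pylon -> abort (commits=1)

Answer: 1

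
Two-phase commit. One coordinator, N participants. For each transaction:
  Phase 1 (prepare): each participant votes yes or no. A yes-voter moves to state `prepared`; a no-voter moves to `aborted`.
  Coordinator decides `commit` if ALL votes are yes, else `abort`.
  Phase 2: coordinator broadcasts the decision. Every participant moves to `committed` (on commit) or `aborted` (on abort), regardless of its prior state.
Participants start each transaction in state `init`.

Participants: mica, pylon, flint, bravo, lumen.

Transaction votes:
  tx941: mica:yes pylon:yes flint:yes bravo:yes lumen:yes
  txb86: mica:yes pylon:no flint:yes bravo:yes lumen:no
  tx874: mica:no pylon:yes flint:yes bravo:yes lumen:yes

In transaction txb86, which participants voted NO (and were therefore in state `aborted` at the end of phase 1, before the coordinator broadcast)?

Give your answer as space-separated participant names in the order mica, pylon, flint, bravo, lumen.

Answer: pylon lumen

Derivation:
Txn txb86 phase 1: mica yes -> prepared; pylon no -> aborted; flint yes -> prepared; bravo yes -> prepared; lumen no -> aborted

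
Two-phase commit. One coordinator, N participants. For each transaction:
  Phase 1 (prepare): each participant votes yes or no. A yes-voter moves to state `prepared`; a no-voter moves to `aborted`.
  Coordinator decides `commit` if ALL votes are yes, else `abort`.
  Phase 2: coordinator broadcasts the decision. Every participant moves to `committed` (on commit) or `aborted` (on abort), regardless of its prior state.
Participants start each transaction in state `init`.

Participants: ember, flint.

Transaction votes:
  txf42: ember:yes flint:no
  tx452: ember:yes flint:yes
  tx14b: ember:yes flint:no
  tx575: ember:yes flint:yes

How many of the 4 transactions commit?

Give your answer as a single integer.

Answer: 2

Derivation:
txf42: no from flint -> abort (commits=0)
tx452: all yes -> commit (commits=1)
tx14b: no from flint -> abort (commits=1)
tx575: all yes -> commit (commits=2)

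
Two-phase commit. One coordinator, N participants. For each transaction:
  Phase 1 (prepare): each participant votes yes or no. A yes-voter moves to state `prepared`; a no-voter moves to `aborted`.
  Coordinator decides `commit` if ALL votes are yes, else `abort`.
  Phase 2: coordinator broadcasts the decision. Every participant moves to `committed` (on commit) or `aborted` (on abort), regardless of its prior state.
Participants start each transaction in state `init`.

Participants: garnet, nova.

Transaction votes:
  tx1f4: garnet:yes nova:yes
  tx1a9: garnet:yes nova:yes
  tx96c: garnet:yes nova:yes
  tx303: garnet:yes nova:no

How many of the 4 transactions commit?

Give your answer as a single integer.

tx1f4: all yes -> commit (commits=1)
tx1a9: all yes -> commit (commits=2)
tx96c: all yes -> commit (commits=3)
tx303: no from nova -> abort (commits=3)

Answer: 3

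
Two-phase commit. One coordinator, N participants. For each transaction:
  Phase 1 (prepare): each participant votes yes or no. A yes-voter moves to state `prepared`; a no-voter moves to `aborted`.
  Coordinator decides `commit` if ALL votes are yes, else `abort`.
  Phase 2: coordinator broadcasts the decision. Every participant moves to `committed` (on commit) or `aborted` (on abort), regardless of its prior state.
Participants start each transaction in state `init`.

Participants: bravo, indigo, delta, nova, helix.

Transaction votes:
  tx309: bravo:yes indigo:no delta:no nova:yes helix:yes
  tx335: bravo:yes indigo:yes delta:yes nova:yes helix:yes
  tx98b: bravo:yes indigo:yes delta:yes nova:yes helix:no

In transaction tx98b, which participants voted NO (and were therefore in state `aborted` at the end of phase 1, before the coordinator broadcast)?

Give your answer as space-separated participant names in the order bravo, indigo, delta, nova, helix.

Answer: helix

Derivation:
Txn tx98b phase 1: bravo yes -> prepared; indigo yes -> prepared; delta yes -> prepared; nova yes -> prepared; helix no -> aborted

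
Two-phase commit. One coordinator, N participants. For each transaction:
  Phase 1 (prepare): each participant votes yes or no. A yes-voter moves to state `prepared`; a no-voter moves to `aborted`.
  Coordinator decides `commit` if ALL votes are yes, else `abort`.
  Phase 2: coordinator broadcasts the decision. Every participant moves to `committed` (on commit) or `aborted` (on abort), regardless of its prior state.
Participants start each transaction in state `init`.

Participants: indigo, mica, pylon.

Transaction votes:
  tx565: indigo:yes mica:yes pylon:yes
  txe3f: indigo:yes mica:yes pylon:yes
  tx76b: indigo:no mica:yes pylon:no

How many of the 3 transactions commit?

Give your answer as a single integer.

tx565: all yes -> commit (commits=1)
txe3f: all yes -> commit (commits=2)
tx76b: no from indigo, pylon -> abort (commits=2)

Answer: 2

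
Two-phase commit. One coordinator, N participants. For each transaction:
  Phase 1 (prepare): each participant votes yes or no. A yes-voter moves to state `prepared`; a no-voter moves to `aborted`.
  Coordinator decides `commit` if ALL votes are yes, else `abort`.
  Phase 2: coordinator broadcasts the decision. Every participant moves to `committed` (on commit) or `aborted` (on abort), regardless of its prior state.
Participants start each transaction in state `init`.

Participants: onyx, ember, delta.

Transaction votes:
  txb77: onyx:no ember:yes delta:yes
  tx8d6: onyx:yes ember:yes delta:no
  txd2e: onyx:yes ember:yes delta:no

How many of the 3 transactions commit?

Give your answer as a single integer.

Answer: 0

Derivation:
txb77: no from onyx -> abort (commits=0)
tx8d6: no from delta -> abort (commits=0)
txd2e: no from delta -> abort (commits=0)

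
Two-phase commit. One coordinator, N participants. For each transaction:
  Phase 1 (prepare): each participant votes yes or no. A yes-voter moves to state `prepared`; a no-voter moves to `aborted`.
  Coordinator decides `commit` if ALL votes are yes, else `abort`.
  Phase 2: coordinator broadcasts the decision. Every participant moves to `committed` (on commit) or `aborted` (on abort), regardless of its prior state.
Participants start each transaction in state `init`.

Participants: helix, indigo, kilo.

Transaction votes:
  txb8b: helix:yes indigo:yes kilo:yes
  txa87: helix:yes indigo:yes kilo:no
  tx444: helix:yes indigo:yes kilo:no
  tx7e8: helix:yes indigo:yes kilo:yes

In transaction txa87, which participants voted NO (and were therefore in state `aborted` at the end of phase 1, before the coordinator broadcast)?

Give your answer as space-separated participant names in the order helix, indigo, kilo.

Txn txa87 phase 1: helix yes -> prepared; indigo yes -> prepared; kilo no -> aborted

Answer: kilo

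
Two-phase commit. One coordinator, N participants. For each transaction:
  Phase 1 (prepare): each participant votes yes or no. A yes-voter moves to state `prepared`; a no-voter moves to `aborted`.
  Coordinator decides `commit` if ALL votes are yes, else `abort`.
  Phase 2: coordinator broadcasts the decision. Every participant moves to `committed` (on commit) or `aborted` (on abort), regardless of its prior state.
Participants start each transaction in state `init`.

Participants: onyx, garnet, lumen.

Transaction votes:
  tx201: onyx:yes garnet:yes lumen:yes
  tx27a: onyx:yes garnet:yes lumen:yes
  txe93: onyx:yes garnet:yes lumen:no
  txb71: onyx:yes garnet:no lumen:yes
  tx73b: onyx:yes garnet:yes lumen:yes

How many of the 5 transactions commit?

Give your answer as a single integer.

Answer: 3

Derivation:
tx201: all yes -> commit (commits=1)
tx27a: all yes -> commit (commits=2)
txe93: no from lumen -> abort (commits=2)
txb71: no from garnet -> abort (commits=2)
tx73b: all yes -> commit (commits=3)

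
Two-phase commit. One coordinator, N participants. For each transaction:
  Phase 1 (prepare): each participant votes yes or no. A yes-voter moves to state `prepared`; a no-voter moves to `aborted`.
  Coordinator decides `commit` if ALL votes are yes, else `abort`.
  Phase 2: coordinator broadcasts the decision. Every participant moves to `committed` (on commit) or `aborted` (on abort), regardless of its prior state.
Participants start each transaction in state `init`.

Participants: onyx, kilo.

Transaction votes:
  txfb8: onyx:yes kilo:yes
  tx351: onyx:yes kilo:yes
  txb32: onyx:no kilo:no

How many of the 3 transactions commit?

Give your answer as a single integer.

txfb8: all yes -> commit (commits=1)
tx351: all yes -> commit (commits=2)
txb32: no from onyx, kilo -> abort (commits=2)

Answer: 2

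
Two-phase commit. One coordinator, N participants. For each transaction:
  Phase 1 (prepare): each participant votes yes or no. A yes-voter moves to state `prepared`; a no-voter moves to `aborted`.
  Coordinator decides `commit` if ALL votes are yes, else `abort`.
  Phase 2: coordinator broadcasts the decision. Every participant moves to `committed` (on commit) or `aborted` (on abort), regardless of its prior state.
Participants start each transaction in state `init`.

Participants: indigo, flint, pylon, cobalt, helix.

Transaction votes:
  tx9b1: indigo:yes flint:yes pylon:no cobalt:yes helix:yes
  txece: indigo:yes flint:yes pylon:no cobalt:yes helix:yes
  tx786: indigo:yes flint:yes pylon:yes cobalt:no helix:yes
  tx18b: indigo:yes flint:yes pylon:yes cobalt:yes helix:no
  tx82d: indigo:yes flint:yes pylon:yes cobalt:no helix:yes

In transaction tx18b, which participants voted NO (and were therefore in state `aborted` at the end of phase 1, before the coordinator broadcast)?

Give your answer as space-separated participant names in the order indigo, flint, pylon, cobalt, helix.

Answer: helix

Derivation:
Txn tx18b phase 1: indigo yes -> prepared; flint yes -> prepared; pylon yes -> prepared; cobalt yes -> prepared; helix no -> aborted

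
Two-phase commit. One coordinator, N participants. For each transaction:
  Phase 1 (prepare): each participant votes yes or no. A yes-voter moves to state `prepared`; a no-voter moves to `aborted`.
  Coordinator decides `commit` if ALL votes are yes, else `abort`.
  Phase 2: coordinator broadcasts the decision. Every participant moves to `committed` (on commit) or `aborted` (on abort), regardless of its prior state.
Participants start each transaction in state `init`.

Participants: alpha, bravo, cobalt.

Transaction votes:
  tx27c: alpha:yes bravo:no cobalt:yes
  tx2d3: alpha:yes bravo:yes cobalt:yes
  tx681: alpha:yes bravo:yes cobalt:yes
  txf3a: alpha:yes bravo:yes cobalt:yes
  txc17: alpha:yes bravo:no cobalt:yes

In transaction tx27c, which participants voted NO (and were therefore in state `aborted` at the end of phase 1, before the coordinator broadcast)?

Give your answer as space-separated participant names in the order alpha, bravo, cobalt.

Answer: bravo

Derivation:
Txn tx27c phase 1: alpha yes -> prepared; bravo no -> aborted; cobalt yes -> prepared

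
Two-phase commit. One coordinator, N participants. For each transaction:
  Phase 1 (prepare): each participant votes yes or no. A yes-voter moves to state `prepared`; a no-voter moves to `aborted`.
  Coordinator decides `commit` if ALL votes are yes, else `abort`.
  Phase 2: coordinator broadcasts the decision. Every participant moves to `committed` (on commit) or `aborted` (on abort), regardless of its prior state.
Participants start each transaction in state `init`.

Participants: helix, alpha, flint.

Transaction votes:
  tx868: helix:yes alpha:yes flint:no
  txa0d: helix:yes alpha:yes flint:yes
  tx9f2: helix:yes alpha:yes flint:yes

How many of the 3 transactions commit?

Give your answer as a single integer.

Answer: 2

Derivation:
tx868: no from flint -> abort (commits=0)
txa0d: all yes -> commit (commits=1)
tx9f2: all yes -> commit (commits=2)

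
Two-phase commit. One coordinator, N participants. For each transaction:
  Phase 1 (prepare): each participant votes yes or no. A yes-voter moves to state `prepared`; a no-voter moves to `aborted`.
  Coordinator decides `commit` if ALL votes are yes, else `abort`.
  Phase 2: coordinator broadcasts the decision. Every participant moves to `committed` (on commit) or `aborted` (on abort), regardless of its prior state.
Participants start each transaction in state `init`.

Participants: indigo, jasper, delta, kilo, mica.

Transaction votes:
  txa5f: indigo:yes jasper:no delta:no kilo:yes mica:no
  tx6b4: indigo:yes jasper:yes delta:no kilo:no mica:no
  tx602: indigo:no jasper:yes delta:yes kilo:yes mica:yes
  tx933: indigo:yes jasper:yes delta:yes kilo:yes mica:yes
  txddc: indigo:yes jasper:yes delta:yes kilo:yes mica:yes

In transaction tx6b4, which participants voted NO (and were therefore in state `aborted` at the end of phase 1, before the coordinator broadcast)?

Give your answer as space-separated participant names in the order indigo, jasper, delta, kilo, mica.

Answer: delta kilo mica

Derivation:
Txn tx6b4 phase 1: indigo yes -> prepared; jasper yes -> prepared; delta no -> aborted; kilo no -> aborted; mica no -> aborted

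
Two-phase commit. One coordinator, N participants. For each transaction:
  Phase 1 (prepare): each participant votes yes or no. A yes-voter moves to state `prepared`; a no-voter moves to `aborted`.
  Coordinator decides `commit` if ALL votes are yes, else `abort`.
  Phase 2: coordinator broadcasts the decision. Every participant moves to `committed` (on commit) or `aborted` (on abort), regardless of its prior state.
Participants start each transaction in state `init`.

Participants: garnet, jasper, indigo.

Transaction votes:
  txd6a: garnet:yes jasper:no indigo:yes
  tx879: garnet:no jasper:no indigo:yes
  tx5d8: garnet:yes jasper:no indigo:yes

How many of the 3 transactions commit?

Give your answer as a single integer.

Answer: 0

Derivation:
txd6a: no from jasper -> abort (commits=0)
tx879: no from garnet, jasper -> abort (commits=0)
tx5d8: no from jasper -> abort (commits=0)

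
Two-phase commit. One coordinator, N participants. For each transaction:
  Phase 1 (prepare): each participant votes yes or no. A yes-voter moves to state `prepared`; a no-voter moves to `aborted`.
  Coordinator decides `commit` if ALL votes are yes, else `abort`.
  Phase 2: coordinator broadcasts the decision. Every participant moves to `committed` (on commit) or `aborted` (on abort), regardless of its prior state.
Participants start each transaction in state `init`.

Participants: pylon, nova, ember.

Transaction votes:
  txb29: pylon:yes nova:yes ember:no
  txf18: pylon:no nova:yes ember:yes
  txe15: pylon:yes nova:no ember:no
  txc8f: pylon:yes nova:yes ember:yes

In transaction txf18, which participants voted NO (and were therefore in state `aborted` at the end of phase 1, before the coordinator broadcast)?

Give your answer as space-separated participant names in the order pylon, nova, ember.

Answer: pylon

Derivation:
Txn txf18 phase 1: pylon no -> aborted; nova yes -> prepared; ember yes -> prepared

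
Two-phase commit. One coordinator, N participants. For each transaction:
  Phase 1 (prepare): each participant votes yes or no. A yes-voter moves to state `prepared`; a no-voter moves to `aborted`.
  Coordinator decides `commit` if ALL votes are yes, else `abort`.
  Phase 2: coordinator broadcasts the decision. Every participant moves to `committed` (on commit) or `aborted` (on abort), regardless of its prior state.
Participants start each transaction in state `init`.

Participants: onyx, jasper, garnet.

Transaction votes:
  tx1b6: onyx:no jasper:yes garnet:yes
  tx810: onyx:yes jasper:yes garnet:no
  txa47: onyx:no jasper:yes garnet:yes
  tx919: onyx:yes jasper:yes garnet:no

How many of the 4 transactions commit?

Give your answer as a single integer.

tx1b6: no from onyx -> abort (commits=0)
tx810: no from garnet -> abort (commits=0)
txa47: no from onyx -> abort (commits=0)
tx919: no from garnet -> abort (commits=0)

Answer: 0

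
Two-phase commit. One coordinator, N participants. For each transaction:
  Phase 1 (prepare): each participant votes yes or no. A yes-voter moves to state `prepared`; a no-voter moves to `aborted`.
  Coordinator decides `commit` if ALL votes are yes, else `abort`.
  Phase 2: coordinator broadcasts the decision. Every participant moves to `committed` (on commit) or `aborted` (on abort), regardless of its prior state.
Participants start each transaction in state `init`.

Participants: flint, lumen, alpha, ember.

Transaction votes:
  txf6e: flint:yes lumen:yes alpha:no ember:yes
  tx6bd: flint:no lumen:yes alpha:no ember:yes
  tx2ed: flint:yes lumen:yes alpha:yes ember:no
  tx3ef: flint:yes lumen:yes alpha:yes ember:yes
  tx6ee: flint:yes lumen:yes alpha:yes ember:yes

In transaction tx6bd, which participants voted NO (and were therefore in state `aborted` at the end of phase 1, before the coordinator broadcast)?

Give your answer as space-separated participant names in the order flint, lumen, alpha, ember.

Answer: flint alpha

Derivation:
Txn tx6bd phase 1: flint no -> aborted; lumen yes -> prepared; alpha no -> aborted; ember yes -> prepared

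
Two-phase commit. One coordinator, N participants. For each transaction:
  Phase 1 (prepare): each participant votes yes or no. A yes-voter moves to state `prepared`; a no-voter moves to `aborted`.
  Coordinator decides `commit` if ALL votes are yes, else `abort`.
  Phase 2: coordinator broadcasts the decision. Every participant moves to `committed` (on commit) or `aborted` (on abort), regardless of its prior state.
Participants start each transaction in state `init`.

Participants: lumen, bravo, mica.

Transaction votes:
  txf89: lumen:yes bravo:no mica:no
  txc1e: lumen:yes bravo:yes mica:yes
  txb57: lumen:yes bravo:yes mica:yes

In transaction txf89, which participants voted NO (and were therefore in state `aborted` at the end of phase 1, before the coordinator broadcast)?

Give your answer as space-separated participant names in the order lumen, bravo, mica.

Answer: bravo mica

Derivation:
Txn txf89 phase 1: lumen yes -> prepared; bravo no -> aborted; mica no -> aborted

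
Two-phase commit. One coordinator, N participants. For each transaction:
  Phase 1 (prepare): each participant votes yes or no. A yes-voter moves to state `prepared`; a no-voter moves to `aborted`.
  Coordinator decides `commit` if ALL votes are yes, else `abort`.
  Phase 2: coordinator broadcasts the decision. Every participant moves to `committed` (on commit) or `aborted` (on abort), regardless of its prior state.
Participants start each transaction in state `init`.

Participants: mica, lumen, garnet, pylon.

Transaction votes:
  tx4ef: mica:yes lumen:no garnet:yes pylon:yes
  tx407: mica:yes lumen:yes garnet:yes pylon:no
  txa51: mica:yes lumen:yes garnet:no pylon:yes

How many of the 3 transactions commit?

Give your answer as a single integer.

Answer: 0

Derivation:
tx4ef: no from lumen -> abort (commits=0)
tx407: no from pylon -> abort (commits=0)
txa51: no from garnet -> abort (commits=0)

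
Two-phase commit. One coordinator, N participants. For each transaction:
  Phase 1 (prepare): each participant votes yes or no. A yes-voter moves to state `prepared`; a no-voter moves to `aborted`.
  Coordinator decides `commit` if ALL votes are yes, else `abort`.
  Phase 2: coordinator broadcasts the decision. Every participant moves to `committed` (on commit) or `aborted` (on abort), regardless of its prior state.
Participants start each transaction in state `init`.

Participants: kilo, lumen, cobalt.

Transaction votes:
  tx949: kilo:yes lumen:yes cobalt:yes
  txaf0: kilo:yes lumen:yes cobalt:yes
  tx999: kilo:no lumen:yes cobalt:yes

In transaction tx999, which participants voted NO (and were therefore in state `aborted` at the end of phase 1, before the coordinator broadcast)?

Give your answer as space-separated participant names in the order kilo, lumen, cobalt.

Answer: kilo

Derivation:
Txn tx999 phase 1: kilo no -> aborted; lumen yes -> prepared; cobalt yes -> prepared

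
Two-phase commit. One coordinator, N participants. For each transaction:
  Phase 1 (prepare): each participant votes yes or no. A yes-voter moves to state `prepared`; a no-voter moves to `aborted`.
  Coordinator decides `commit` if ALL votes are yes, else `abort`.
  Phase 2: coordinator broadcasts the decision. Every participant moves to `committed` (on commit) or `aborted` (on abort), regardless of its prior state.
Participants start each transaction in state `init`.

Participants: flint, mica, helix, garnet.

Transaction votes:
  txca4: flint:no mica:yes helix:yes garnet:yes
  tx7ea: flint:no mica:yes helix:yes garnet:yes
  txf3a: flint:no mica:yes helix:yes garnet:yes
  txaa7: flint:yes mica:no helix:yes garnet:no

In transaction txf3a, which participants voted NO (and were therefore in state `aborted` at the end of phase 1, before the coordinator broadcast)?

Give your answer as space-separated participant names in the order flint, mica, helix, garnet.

Txn txf3a phase 1: flint no -> aborted; mica yes -> prepared; helix yes -> prepared; garnet yes -> prepared

Answer: flint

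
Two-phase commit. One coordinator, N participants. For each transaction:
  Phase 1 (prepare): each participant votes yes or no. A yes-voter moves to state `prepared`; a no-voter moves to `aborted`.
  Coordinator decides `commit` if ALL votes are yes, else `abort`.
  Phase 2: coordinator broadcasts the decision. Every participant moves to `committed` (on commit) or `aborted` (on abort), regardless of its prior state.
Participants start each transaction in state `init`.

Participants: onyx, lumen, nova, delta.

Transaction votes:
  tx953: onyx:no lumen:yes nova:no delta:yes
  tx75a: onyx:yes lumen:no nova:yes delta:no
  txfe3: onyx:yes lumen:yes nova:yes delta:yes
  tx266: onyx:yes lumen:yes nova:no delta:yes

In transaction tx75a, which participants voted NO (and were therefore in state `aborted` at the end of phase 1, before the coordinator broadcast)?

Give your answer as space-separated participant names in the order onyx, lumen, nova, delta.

Txn tx75a phase 1: onyx yes -> prepared; lumen no -> aborted; nova yes -> prepared; delta no -> aborted

Answer: lumen delta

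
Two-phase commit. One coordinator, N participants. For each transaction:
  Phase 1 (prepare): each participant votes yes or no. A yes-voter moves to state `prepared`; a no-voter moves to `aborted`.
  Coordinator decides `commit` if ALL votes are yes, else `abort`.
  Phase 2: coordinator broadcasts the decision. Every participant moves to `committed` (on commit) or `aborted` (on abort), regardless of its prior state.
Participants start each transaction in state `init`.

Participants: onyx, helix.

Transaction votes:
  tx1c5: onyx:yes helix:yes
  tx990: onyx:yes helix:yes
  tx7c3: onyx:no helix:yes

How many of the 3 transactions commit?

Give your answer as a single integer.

Answer: 2

Derivation:
tx1c5: all yes -> commit (commits=1)
tx990: all yes -> commit (commits=2)
tx7c3: no from onyx -> abort (commits=2)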